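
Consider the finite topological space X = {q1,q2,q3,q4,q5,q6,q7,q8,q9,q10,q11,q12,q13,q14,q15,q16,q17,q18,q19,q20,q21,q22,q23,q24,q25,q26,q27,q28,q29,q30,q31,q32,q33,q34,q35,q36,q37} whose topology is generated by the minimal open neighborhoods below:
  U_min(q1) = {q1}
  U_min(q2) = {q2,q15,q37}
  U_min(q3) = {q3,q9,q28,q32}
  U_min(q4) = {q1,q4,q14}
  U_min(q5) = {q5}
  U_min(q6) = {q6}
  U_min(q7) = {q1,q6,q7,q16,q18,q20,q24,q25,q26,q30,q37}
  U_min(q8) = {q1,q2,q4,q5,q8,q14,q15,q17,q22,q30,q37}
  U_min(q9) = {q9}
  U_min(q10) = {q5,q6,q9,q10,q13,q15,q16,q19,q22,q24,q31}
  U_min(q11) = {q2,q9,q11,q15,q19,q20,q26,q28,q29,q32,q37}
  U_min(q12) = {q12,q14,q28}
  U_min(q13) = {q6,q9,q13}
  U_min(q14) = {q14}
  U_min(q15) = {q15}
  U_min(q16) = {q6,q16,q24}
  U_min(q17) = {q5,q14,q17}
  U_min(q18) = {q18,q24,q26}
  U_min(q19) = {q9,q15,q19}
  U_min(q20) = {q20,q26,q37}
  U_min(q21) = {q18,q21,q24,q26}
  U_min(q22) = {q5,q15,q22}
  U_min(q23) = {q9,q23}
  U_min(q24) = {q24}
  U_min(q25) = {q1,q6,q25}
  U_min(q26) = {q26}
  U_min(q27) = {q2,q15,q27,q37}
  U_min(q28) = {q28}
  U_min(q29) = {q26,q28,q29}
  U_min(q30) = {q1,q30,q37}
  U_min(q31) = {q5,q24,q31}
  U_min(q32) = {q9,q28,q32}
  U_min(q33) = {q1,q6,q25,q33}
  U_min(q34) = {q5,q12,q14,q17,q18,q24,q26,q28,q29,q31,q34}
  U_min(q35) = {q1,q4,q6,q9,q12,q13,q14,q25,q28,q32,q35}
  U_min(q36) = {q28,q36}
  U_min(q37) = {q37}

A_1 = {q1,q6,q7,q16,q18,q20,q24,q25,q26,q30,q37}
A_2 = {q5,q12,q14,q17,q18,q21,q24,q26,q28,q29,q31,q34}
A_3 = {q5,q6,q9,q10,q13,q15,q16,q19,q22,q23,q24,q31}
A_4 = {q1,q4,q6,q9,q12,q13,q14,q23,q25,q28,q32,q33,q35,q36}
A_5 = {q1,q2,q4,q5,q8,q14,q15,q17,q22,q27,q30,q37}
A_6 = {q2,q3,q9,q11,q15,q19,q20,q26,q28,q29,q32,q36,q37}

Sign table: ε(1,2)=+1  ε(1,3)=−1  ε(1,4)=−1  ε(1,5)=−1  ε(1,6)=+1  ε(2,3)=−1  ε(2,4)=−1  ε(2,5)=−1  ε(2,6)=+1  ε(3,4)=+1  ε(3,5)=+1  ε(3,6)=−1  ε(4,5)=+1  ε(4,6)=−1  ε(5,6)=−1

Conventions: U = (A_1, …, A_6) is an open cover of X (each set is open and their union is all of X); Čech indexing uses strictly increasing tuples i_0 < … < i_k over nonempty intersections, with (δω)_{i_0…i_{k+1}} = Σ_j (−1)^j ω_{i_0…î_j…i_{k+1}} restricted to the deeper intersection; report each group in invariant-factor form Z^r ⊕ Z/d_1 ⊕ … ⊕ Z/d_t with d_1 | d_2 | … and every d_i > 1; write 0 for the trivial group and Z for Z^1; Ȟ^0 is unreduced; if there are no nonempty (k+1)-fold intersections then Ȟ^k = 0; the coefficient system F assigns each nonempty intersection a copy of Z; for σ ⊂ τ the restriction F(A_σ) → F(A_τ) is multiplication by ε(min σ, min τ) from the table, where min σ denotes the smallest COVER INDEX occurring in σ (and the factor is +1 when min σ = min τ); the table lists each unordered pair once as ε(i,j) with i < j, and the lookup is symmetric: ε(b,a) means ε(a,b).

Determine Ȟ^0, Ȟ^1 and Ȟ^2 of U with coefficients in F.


nonempty overlaps:
  A12={q18,q24,q26} A13={q6,q16,q24} A14={q1,q6,q25} A15={q1,q30,q37} A16={q20,q26,q37} A23={q5,q24,q31} A24={q12,q14,q28} A25={q5,q14,q17} A26={q26,q28,q29} A34={q6,q9,q13,q23} A35={q5,q15,q22} A36={q9,q15,q19} A45={q1,q4,q14} A46={q9,q28,q32,q36} A56={q2,q15,q37}
  A123={q24} A126={q26} A134={q6} A145={q1} A156={q37} A235={q5} A245={q14} A246={q28} A346={q9} A356={q15}
C dims 6,15,10; δ0: rk 5, SNF 1^5; δ1: rk 10, SNF 1^9·2
degree 0: 6−5−0 = 1 → Ȟ^0 ≅ Z
degree 1: 15−10−5 = 0 → Ȟ^1 ≅ 0
degree 2: 10−0−10 = 0 plus torsion [2] → Ȟ^2 ≅ Z/2

Ȟ^0(U;F) ≅ Z, Ȟ^1(U;F) ≅ 0 and Ȟ^2(U;F) ≅ Z/2


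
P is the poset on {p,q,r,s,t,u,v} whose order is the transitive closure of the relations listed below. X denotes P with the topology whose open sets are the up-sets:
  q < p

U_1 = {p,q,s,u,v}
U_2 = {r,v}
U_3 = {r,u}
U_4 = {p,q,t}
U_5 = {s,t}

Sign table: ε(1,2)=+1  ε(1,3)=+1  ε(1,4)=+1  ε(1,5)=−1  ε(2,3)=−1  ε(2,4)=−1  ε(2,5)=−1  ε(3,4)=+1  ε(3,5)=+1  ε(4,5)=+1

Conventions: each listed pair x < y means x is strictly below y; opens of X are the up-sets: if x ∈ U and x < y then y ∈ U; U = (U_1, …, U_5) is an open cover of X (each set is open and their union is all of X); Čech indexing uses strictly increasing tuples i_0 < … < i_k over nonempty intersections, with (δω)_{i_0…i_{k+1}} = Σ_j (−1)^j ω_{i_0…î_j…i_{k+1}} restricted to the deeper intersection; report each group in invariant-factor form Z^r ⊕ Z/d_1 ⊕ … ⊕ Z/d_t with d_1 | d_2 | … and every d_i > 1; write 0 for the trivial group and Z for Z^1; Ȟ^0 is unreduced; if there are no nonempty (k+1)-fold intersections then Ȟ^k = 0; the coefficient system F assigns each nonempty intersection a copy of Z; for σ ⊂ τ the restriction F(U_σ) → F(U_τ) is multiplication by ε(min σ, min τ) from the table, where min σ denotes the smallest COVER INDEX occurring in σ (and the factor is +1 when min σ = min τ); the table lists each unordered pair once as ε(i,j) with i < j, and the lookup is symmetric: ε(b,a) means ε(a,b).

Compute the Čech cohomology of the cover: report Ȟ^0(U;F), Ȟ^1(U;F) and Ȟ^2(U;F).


intersection data:
  U12={v} U13={u} U14={p,q} U15={s} U23={r} U45={t}
C dims 5,6; δ0: rk 5, SNF 1^4·2
Ȟ^0 = (5 − 5) − 0 = 0, so Ȟ^0 ≅ 0
Ȟ^1 = (6 − 0) − 5 = 1 plus torsion [2], so Ȟ^1 ≅ Z ⊕ Z/2
Ȟ^2 = (0 − 0) − 0 = 0, so Ȟ^2 ≅ 0

Ȟ^0(U;F) ≅ 0, Ȟ^1(U;F) ≅ Z ⊕ Z/2, Ȟ^2(U;F) ≅ 0


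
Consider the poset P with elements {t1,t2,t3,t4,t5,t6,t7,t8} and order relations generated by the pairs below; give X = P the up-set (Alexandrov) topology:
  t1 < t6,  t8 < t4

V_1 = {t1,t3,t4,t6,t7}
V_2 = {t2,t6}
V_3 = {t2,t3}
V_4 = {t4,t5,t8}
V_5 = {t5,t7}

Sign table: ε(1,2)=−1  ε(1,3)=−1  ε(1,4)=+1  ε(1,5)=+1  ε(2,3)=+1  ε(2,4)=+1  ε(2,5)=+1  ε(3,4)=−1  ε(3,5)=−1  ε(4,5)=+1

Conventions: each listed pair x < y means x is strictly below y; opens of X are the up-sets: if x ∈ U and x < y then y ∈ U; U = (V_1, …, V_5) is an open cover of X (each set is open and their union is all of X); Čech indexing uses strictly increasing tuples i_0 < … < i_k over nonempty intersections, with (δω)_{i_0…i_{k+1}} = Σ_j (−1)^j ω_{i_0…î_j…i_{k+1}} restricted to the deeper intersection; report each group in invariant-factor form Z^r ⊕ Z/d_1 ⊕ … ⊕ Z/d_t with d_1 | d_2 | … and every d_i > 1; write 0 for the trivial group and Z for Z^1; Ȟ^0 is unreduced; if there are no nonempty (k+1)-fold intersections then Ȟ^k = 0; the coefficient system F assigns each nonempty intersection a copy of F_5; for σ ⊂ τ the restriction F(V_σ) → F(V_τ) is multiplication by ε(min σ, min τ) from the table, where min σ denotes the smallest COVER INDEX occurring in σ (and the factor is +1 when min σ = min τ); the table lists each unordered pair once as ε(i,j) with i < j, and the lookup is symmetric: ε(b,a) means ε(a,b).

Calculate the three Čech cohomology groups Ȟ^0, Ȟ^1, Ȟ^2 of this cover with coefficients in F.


cover nerve:
  V12={t6} V13={t3} V14={t4} V15={t7} V23={t2} V45={t5}
C dims 5,6; δ0: rk_F5 4
Ȟ^0: (5−4)−0=1 ⇒ Z/5
Ȟ^1: (6−0)−4=2 ⇒ Z/5 ⊕ Z/5
Ȟ^2: (0−0)−0=0 ⇒ 0

Ȟ^0 ≅ Z/5; Ȟ^1 ≅ Z/5 ⊕ Z/5; Ȟ^2 ≅ 0


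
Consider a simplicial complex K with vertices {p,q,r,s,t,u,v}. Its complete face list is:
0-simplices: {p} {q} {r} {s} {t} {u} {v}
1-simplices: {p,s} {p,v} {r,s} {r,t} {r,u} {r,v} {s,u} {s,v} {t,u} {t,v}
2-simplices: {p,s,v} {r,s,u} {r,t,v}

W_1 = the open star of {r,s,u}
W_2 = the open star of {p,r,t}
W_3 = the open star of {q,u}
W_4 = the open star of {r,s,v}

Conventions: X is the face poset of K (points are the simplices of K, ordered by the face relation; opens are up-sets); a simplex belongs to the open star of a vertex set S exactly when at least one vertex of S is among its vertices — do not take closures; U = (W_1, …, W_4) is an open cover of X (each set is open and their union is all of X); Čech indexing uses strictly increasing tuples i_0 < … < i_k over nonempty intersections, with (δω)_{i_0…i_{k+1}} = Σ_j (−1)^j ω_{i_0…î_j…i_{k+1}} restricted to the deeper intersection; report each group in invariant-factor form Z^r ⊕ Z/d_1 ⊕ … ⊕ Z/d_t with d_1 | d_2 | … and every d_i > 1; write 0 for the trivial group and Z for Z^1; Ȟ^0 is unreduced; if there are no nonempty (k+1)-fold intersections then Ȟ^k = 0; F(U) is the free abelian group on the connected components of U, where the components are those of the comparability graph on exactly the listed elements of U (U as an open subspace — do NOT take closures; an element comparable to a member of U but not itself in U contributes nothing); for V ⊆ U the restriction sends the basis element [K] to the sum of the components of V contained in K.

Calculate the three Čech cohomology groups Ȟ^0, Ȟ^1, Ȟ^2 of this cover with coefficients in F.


Ȟ^0 = Z^2,  Ȟ^1 = Z,  Ȟ^2 = 0

cover nerve:
  W1={{r},{s},{u},{p,s},{r,s},{r,t},{r,u},{r,v},{s,u},{s,v},{t,u},{p,s,v},{r,s,u},{r,t,v}} W2={{p},{r},{t},{p,s},{p,v},{r,s},{r,t},{r,u},{r,v},{t,u},{t,v},{p,s,v},{r,s,u},{r,t,v}} W3={{q},{u},{r,u},{s,u},{t,u},{r,s,u}} W4={{r},{s},{v},{p,s},{p,v},{r,s},{r,t},{r,u},{r,v},{s,u},{s,v},{t,v},{p,s,v},{r,s,u},{r,t,v}}
  W12={{r},{p,s},{r,s},{r,t},{r,u},{r,v},{t,u},{p,s,v},{r,s,u},{r,t,v}} W13={{u},{r,u},{s,u},{t,u},{r,s,u}} W14={{r},{s},{p,s},{r,s},{r,t},{r,u},{r,v},{s,u},{s,v},{p,s,v},{r,s,u},{r,t,v}} W23={{r,u},{t,u},{r,s,u}} W24={{r},{p,s},{p,v},{r,s},{r,t},{r,u},{r,v},{t,v},{p,s,v},{r,s,u},{r,t,v}} W34={{r,u},{s,u},{r,s,u}}
  W123={{r,u},{t,u},{r,s,u}} W124={{r},{p,s},{r,s},{r,t},{r,u},{r,v},{p,s,v},{r,s,u},{r,t,v}} W134={{r,u},{s,u},{r,s,u}} W234={{r,u},{r,s,u}}
  W1234={{r,u},{r,s,u}}
components per intersection:
  W1: {{r},{s},{u},{p,s},{r,s},{r,t},{r,u},{r,v},{s,u},{s,v},{t,u},{p,s,v},{r,s,u},{r,t,v}}
  W2: {{p},{p,s},{p,v},{p,s,v}} {{r},{t},{r,s},{r,t},{r,u},{r,v},{t,u},{t,v},{r,s,u},{r,t,v}}
  W3: {{q}} {{u},{r,u},{s,u},{t,u},{r,s,u}}
  W4: {{r},{s},{v},{p,s},{p,v},{r,s},{r,t},{r,u},{r,v},{s,u},{s,v},{t,v},{p,s,v},{r,s,u},{r,t,v}}
  W12: {{r},{r,s},{r,t},{r,u},{r,v},{r,s,u},{r,t,v}} {{p,s},{p,s,v}} {{t,u}}
  W13: {{u},{r,u},{s,u},{t,u},{r,s,u}}
  W14: {{r},{s},{p,s},{r,s},{r,t},{r,u},{r,v},{s,u},{s,v},{p,s,v},{r,s,u},{r,t,v}}
  W23: {{r,u},{r,s,u}} {{t,u}}
  W24: {{r},{r,s},{r,t},{r,u},{r,v},{t,v},{r,s,u},{r,t,v}} {{p,s},{p,v},{p,s,v}}
  W34: {{r,u},{s,u},{r,s,u}}
  W123: {{r,u},{r,s,u}} {{t,u}}
  W124: {{r},{r,s},{r,t},{r,u},{r,v},{r,s,u},{r,t,v}} {{p,s},{p,s,v}}
  W134: {{r,u},{s,u},{r,s,u}}
  W234: {{r,u},{r,s,u}}
  W1234: {{r,u},{r,s,u}}
C dims 6,10,6,1; δ0: rk 4, SNF 1^4; δ1: rk 5, SNF 1^5; δ2: rk 1, SNF 1^1
Ȟ^0: (6−4)−0=2 ⇒ Z^2
Ȟ^1: (10−5)−4=1 ⇒ Z
Ȟ^2: (6−1)−5=0 ⇒ 0


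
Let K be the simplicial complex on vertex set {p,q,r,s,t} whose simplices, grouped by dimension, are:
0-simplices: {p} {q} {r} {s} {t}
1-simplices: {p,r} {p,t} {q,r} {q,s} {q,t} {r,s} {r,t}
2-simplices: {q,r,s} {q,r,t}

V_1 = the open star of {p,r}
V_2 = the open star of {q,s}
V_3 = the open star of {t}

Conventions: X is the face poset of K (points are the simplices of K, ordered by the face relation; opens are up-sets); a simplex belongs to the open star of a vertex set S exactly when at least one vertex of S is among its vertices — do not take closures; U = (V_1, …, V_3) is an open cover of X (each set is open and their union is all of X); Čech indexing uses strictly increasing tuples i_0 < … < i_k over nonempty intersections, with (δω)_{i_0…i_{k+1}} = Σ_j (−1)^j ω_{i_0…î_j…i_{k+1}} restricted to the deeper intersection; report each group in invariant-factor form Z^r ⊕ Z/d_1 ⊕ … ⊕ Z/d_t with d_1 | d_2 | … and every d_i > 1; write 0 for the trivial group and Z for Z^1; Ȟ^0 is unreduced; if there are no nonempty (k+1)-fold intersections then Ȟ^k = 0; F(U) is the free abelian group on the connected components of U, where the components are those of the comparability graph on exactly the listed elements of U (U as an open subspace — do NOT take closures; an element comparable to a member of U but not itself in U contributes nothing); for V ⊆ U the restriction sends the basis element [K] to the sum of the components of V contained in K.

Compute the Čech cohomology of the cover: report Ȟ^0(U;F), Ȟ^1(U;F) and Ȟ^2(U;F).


nonempty intersections:
  V1={{p},{r},{p,r},{p,t},{q,r},{r,s},{r,t},{q,r,s},{q,r,t}} V2={{q},{s},{q,r},{q,s},{q,t},{r,s},{q,r,s},{q,r,t}} V3={{t},{p,t},{q,t},{r,t},{q,r,t}}
  V12={{q,r},{r,s},{q,r,s},{q,r,t}} V13={{p,t},{r,t},{q,r,t}} V23={{q,t},{q,r,t}}
  V123={{q,r,t}}
components per intersection:
  V1: {{p},{r},{p,r},{p,t},{q,r},{r,s},{r,t},{q,r,s},{q,r,t}}
  V2: {{q},{s},{q,r},{q,s},{q,t},{r,s},{q,r,s},{q,r,t}}
  V3: {{t},{p,t},{q,t},{r,t},{q,r,t}}
  V12: {{q,r},{r,s},{q,r,s},{q,r,t}}
  V13: {{p,t}} {{r,t},{q,r,t}}
  V23: {{q,t},{q,r,t}}
  V123: {{q,r,t}}
C dims 3,4,1; δ0: rk 2, SNF 1^2; δ1: rk 1, SNF 1^1
Ȟ^0: (3−2)−0=1 ⇒ Z
Ȟ^1: (4−1)−2=1 ⇒ Z
Ȟ^2: (1−0)−1=0 ⇒ 0

Ȟ^0(U;F) ≅ Z, Ȟ^1(U;F) ≅ Z and Ȟ^2(U;F) ≅ 0


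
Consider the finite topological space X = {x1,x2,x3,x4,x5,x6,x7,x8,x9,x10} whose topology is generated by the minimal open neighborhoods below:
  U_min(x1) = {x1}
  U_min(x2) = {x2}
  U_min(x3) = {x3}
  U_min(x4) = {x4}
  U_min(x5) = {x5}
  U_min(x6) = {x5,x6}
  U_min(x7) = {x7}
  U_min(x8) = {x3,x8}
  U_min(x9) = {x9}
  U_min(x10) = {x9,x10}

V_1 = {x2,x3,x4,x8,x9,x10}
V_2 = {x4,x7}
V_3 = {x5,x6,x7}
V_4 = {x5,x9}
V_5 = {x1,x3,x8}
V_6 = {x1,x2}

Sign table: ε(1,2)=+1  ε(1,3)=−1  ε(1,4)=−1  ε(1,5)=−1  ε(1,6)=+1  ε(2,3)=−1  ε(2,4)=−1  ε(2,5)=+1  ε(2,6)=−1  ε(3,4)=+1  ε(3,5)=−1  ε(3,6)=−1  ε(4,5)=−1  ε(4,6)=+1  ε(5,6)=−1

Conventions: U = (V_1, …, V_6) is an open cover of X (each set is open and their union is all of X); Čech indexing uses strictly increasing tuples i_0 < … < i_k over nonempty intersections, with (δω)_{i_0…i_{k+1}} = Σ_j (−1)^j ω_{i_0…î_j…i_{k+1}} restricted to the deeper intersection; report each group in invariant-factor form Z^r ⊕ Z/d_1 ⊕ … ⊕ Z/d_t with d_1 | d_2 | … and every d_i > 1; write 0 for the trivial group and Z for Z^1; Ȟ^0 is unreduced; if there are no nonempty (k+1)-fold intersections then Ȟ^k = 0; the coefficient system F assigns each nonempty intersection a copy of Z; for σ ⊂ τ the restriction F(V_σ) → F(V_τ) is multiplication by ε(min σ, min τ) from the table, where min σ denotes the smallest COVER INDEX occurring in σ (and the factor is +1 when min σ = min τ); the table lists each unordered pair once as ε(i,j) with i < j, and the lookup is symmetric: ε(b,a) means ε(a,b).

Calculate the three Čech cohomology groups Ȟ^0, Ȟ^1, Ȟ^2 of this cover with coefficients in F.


Ȟ^0(U;F) ≅ Z, Ȟ^1(U;F) ≅ Z^2 and Ȟ^2(U;F) ≅ 0

cover nerve:
  V12={x4} V14={x9} V15={x3,x8} V16={x2} V23={x7} V34={x5} V56={x1}
C dims 6,7; δ0: rk 5, SNF 1^5
Ȟ^0: (6−5)−0=1 ⇒ Z
Ȟ^1: (7−0)−5=2 ⇒ Z^2
Ȟ^2: (0−0)−0=0 ⇒ 0


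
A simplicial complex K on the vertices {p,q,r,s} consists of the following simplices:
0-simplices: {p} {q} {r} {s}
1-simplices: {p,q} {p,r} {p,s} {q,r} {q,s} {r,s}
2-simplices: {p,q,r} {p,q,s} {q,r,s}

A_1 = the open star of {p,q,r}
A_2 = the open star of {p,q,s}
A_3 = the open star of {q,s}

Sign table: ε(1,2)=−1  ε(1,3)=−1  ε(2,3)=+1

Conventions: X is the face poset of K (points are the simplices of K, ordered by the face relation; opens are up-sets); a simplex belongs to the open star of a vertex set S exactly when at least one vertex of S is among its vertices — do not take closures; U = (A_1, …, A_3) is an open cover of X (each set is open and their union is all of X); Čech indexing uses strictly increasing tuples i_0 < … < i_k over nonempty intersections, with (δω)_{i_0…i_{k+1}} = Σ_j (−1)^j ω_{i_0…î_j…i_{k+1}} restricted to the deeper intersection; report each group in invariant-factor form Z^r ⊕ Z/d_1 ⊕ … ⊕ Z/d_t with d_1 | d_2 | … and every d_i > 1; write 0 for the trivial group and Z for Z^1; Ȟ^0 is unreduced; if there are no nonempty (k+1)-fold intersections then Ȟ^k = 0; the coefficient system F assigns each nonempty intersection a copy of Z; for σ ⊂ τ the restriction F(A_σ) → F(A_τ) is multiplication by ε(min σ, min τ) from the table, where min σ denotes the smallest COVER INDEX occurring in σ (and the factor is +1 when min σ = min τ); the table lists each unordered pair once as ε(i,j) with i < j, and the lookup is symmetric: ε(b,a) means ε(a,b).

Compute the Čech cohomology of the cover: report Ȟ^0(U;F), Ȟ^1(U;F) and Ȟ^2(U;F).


nonempty intersections:
  A1={{p},{q},{r},{p,q},{p,r},{p,s},{q,r},{q,s},{r,s},{p,q,r},{p,q,s},{q,r,s}} A2={{p},{q},{s},{p,q},{p,r},{p,s},{q,r},{q,s},{r,s},{p,q,r},{p,q,s},{q,r,s}} A3={{q},{s},{p,q},{p,s},{q,r},{q,s},{r,s},{p,q,r},{p,q,s},{q,r,s}}
  A12={{p},{q},{p,q},{p,r},{p,s},{q,r},{q,s},{r,s},{p,q,r},{p,q,s},{q,r,s}} A13={{q},{p,q},{p,s},{q,r},{q,s},{r,s},{p,q,r},{p,q,s},{q,r,s}} A23={{q},{s},{p,q},{p,s},{q,r},{q,s},{r,s},{p,q,r},{p,q,s},{q,r,s}}
  A123={{q},{p,q},{p,s},{q,r},{q,s},{r,s},{p,q,r},{p,q,s},{q,r,s}}
C dims 3,3,1; δ0: rk 2, SNF 1^2; δ1: rk 1, SNF 1^1
Ȟ^0: (3−2)−0=1 ⇒ Z
Ȟ^1: (3−1)−2=0 ⇒ 0
Ȟ^2: (1−0)−1=0 ⇒ 0

Ȟ^0 = Z,  Ȟ^1 = 0,  Ȟ^2 = 0


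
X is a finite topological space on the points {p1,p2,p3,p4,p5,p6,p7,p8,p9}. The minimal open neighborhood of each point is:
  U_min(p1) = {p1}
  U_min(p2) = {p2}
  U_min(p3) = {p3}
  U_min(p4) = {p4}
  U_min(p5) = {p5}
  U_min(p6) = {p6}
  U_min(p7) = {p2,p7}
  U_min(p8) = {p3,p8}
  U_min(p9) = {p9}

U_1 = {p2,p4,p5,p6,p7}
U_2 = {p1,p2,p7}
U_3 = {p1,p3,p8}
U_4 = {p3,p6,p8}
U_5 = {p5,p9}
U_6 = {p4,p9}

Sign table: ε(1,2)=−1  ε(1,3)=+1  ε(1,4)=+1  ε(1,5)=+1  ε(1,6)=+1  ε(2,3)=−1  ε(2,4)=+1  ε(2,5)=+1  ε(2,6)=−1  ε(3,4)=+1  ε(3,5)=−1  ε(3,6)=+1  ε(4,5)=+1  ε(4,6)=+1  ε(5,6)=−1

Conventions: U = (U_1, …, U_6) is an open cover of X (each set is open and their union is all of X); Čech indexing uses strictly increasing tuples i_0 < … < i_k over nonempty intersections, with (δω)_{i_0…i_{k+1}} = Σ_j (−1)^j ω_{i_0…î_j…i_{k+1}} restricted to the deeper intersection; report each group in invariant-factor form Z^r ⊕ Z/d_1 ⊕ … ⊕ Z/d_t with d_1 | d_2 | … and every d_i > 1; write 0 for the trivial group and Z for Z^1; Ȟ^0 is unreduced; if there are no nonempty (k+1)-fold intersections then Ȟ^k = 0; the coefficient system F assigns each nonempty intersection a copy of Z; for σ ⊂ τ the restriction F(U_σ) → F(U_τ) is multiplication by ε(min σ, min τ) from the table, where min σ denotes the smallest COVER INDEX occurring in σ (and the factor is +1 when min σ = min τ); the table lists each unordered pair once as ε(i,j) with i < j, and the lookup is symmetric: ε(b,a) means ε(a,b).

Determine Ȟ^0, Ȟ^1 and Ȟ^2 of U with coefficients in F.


Ȟ^0 ≅ 0,  Ȟ^1 ≅ Z ⊕ Z/2,  Ȟ^2 ≅ 0

cover nerve:
  U12={p2,p7} U14={p6} U15={p5} U16={p4} U23={p1} U34={p3,p8} U56={p9}
C dims 6,7; δ0: rk 6, SNF 1^5·2
Ȟ^0: (6−6)−0=0 ⇒ 0
Ȟ^1: (7−0)−6=1 plus torsion [2] ⇒ Z ⊕ Z/2
Ȟ^2: (0−0)−0=0 ⇒ 0


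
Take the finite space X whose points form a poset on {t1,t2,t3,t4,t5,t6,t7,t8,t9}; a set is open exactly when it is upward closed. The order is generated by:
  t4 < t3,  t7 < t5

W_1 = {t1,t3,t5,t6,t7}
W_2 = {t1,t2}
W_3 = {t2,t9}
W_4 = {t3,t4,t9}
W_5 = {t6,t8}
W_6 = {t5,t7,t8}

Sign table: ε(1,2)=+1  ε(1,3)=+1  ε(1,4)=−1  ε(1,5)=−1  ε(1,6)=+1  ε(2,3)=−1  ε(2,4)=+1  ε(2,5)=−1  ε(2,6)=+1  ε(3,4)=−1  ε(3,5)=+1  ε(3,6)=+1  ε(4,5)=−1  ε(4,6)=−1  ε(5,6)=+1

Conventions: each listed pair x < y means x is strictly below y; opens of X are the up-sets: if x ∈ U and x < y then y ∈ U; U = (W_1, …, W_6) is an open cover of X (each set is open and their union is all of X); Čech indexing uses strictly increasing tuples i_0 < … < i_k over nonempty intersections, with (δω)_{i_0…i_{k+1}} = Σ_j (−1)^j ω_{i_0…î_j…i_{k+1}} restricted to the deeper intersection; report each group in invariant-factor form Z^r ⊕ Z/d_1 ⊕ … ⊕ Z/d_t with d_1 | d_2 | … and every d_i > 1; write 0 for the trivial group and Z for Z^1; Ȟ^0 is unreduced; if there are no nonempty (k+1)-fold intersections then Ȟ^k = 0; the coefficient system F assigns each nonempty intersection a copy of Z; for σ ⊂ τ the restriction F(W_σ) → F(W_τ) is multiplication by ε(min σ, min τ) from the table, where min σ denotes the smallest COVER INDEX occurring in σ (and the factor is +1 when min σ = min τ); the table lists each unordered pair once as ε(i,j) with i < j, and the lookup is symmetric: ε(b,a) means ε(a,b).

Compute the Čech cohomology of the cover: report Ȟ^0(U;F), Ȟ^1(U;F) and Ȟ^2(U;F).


cover nerve:
  W12={t1} W14={t3} W15={t6} W16={t5,t7} W23={t2} W34={t9} W56={t8}
C dims 6,7; δ0: rk 6, SNF 1^5·2
Ȟ^0: (6−6)−0=0 ⇒ 0
Ȟ^1: (7−0)−6=1 plus torsion [2] ⇒ Z ⊕ Z/2
Ȟ^2: (0−0)−0=0 ⇒ 0

Ȟ^0 ≅ 0, Ȟ^1 ≅ Z ⊕ Z/2, Ȟ^2 ≅ 0


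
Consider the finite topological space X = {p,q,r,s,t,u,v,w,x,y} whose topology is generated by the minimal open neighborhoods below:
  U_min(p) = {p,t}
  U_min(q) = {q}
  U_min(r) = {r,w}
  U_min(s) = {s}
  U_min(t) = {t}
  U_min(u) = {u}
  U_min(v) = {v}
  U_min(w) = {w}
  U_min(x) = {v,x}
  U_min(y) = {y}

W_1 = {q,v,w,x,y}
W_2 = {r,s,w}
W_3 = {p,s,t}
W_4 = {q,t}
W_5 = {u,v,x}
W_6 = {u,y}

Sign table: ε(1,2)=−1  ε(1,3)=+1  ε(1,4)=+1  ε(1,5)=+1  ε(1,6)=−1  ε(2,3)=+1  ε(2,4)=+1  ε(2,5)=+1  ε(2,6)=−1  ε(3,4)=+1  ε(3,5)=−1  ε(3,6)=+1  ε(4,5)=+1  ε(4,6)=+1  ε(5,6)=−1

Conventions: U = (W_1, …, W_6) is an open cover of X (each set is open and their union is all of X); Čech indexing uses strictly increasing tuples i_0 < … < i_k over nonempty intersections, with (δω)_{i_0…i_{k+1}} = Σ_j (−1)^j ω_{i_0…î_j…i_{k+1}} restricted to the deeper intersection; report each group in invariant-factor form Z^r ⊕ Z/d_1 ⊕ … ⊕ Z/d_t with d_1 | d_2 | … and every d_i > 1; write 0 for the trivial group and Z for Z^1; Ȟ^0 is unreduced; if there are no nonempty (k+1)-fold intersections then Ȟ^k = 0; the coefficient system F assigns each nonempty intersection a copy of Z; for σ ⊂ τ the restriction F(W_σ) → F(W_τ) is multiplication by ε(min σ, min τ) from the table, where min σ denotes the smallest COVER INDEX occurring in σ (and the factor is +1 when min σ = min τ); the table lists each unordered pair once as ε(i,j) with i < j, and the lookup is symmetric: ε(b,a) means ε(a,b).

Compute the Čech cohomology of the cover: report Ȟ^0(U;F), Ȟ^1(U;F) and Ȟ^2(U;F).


intersection data:
  W12={w} W14={q} W15={v,x} W16={y} W23={s} W34={t} W56={u}
C dims 6,7; δ0: rk 6, SNF 1^5·2
Ȟ^0 = (6 − 6) − 0 = 0, so Ȟ^0 ≅ 0
Ȟ^1 = (7 − 0) − 6 = 1 plus torsion [2], so Ȟ^1 ≅ Z ⊕ Z/2
Ȟ^2 = (0 − 0) − 0 = 0, so Ȟ^2 ≅ 0

Ȟ^0 ≅ 0; Ȟ^1 ≅ Z ⊕ Z/2; Ȟ^2 ≅ 0


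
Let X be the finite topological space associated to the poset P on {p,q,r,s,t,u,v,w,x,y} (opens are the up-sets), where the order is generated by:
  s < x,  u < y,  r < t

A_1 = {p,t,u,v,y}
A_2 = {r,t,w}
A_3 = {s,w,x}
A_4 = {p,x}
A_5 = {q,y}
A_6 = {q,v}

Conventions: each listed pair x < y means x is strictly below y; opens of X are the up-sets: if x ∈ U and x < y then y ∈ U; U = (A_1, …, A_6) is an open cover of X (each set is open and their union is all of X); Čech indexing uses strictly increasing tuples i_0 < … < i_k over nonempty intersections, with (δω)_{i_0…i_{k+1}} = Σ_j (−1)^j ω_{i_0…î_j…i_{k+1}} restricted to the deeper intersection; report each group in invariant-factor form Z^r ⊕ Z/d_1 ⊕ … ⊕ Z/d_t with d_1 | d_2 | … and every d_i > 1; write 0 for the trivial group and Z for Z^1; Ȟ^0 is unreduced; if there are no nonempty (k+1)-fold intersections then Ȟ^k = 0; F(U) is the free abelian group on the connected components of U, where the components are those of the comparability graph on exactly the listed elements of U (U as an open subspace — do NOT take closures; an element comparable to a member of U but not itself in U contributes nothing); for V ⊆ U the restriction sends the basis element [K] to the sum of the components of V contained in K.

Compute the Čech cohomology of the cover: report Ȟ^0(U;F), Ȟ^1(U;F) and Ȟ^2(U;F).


nerve simplices:
  A12={t} A14={p} A15={y} A16={v} A23={w} A34={x} A56={q}
components per intersection:
  A1: {p} {t} {u,y} {v}
  A2: {r,t} {w}
  A3: {s,x} {w}
  A4: {p} {x}
  A5: {q} {y}
  A6: {q} {v}
  A12: {t}
  A14: {p}
  A15: {y}
  A16: {v}
  A23: {w}
  A34: {x}
  A56: {q}
C dims 14,7; δ0: rk 7, SNF 1^7
degree 0: 14−7−0 = 7 → Ȟ^0 ≅ Z^7
degree 1: 7−0−7 = 0 → Ȟ^1 ≅ 0
degree 2: 0−0−0 = 0 → Ȟ^2 ≅ 0

Ȟ^0 = Z^7,  Ȟ^1 = 0,  Ȟ^2 = 0


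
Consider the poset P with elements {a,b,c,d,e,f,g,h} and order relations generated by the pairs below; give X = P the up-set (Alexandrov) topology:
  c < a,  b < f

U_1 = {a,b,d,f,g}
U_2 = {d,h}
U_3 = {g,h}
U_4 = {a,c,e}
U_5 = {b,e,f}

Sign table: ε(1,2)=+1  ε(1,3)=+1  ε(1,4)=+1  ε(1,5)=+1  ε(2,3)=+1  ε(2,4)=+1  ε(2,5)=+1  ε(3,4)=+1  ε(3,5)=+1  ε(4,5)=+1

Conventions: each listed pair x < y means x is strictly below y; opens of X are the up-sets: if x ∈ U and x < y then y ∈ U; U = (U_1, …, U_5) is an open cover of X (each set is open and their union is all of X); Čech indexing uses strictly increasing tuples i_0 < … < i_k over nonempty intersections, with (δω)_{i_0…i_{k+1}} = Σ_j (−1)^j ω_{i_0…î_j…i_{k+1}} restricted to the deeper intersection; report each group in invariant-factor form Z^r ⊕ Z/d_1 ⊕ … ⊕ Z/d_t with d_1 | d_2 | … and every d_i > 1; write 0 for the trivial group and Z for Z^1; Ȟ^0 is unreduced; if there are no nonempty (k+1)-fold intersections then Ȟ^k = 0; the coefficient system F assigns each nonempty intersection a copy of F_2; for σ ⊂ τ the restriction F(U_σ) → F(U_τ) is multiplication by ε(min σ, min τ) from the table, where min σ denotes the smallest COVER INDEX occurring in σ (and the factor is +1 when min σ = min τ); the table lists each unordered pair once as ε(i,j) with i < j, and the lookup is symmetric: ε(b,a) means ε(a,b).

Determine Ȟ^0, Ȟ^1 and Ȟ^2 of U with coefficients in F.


nerve simplices:
  U12={d} U13={g} U14={a} U15={b,f} U23={h} U45={e}
C dims 5,6; δ0: rk_F2 4
degree 0: 5−4−0 = 1 → Ȟ^0 ≅ Z/2
degree 1: 6−0−4 = 2 → Ȟ^1 ≅ Z/2 ⊕ Z/2
degree 2: 0−0−0 = 0 → Ȟ^2 ≅ 0

Ȟ^0 ≅ Z/2, Ȟ^1 ≅ Z/2 ⊕ Z/2 and Ȟ^2 ≅ 0


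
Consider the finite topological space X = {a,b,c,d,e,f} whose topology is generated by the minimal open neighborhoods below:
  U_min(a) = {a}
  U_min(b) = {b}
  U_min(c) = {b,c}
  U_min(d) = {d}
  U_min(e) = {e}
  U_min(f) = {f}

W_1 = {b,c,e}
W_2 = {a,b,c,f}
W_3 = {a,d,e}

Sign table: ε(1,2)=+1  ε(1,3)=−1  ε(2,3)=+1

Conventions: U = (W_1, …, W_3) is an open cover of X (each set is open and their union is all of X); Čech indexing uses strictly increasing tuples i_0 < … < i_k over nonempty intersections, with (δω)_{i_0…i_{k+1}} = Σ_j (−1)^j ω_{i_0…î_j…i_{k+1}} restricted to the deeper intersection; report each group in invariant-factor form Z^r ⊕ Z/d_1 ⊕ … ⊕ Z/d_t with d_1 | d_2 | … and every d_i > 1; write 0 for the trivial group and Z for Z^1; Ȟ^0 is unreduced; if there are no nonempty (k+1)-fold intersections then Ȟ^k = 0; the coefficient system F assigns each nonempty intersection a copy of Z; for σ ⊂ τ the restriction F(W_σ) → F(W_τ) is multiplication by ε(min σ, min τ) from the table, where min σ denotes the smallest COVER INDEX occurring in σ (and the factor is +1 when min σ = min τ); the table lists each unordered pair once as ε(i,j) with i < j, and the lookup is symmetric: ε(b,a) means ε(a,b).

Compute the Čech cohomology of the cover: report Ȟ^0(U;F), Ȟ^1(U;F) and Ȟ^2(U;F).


Ȟ^0(U;F) ≅ 0; Ȟ^1(U;F) ≅ Z/2; Ȟ^2(U;F) ≅ 0

nonempty intersections:
  W12={b,c} W13={e} W23={a}
C dims 3,3; δ0: rk 3, SNF 1^2·2
Ȟ^0: (3−3)−0=0 ⇒ 0
Ȟ^1: (3−0)−3=0 plus torsion [2] ⇒ Z/2
Ȟ^2: (0−0)−0=0 ⇒ 0


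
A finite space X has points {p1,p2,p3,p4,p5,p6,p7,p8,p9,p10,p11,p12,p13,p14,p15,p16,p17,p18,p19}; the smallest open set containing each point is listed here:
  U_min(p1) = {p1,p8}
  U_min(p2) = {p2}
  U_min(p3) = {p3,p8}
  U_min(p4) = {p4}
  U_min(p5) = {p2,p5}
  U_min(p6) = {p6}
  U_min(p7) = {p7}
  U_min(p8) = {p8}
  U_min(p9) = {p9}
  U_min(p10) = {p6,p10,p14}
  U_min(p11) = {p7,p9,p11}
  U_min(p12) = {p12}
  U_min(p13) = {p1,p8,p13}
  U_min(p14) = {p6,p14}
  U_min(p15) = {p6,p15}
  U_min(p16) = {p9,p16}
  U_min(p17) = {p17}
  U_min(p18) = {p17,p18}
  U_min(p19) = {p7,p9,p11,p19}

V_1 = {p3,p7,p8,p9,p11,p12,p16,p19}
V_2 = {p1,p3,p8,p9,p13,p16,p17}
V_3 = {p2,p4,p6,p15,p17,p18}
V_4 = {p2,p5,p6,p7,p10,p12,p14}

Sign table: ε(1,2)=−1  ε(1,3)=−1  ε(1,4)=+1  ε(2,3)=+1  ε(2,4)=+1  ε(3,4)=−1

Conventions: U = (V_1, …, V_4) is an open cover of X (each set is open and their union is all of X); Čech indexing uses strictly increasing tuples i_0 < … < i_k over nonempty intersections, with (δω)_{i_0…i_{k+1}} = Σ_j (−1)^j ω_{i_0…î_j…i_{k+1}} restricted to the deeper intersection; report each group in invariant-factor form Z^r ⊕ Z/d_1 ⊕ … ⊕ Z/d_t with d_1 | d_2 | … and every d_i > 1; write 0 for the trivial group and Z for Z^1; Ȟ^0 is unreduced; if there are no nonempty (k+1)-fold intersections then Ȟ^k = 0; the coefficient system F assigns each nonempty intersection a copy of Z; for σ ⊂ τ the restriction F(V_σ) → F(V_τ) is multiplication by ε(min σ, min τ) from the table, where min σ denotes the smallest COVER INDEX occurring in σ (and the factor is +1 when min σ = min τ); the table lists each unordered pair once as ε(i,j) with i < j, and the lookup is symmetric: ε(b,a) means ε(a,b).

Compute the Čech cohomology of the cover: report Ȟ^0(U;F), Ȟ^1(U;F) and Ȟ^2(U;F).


Ȟ^0(U;F) ≅ Z,  Ȟ^1(U;F) ≅ Z,  Ȟ^2(U;F) ≅ 0

cover nerve:
  V12={p3,p8,p9,p16} V14={p7,p12} V23={p17} V34={p2,p6}
C dims 4,4; δ0: rk 3, SNF 1^3
Ȟ^0: (4−3)−0=1 ⇒ Z
Ȟ^1: (4−0)−3=1 ⇒ Z
Ȟ^2: (0−0)−0=0 ⇒ 0


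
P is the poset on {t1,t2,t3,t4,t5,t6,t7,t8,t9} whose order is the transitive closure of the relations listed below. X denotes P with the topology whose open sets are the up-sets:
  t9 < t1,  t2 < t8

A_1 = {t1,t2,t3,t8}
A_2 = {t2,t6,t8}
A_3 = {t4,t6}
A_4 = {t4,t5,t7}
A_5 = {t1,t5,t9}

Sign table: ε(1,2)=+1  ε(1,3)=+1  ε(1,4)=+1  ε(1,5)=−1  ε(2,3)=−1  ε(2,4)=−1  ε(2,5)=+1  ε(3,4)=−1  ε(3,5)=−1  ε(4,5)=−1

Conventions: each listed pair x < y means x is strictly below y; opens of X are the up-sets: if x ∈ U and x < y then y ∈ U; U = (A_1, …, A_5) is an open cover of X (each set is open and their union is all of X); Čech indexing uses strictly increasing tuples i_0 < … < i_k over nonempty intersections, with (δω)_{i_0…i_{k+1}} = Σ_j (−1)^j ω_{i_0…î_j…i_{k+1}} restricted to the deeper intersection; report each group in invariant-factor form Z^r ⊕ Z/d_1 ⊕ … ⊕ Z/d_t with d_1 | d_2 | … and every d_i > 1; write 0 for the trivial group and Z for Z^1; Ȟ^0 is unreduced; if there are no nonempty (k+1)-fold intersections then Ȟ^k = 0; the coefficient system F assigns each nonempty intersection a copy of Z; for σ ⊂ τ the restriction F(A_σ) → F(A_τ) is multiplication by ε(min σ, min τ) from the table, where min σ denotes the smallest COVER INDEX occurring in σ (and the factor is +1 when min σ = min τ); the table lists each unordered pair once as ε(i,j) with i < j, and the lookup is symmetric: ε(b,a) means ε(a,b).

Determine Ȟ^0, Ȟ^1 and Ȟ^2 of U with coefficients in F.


Ȟ^0(U;F) ≅ Z, Ȟ^1(U;F) ≅ Z and Ȟ^2(U;F) ≅ 0

nerve of the cover:
  A12={t2,t8} A15={t1} A23={t6} A34={t4} A45={t5}
C dims 5,5; δ0: rk 4, SNF 1^4
Ȟ^0 = (5 − 4) − 0 = 1, so Ȟ^0 ≅ Z
Ȟ^1 = (5 − 0) − 4 = 1, so Ȟ^1 ≅ Z
Ȟ^2 = (0 − 0) − 0 = 0, so Ȟ^2 ≅ 0


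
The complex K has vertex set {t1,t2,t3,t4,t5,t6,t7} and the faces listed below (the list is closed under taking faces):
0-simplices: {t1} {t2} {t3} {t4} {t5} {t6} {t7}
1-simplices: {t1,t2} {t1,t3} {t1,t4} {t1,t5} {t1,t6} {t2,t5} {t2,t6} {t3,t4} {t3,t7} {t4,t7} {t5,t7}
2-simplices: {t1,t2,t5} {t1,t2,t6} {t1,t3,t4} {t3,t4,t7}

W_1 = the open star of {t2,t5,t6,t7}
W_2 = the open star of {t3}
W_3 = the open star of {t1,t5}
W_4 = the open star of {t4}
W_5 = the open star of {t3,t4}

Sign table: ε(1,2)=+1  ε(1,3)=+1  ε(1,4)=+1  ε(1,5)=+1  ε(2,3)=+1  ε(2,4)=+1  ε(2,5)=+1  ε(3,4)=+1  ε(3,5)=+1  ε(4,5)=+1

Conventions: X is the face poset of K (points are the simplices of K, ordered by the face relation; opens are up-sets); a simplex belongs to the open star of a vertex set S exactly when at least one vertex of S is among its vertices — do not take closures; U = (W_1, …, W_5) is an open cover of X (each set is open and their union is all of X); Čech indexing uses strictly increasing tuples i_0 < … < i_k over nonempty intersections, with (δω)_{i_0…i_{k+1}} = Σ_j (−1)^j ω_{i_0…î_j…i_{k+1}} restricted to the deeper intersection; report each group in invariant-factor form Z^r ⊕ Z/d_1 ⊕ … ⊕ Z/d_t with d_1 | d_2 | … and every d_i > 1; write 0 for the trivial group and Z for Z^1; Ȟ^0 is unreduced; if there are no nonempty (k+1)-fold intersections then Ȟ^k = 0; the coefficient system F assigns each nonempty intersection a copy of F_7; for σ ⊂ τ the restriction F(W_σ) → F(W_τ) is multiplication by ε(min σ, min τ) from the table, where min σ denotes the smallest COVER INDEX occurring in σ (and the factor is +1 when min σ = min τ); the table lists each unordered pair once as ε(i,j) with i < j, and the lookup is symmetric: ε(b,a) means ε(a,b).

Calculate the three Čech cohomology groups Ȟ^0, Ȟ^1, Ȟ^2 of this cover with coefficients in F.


Ȟ^0 ≅ Z/7,  Ȟ^1 ≅ Z/7,  Ȟ^2 ≅ 0

cover nerve:
  W1={{t2},{t5},{t6},{t7},{t1,t2},{t1,t5},{t1,t6},{t2,t5},{t2,t6},{t3,t7},{t4,t7},{t5,t7},{t1,t2,t5},{t1,t2,t6},{t3,t4,t7}} W2={{t3},{t1,t3},{t3,t4},{t3,t7},{t1,t3,t4},{t3,t4,t7}} W3={{t1},{t5},{t1,t2},{t1,t3},{t1,t4},{t1,t5},{t1,t6},{t2,t5},{t5,t7},{t1,t2,t5},{t1,t2,t6},{t1,t3,t4}} W4={{t4},{t1,t4},{t3,t4},{t4,t7},{t1,t3,t4},{t3,t4,t7}} W5={{t3},{t4},{t1,t3},{t1,t4},{t3,t4},{t3,t7},{t4,t7},{t1,t3,t4},{t3,t4,t7}}
  W12={{t3,t7},{t3,t4,t7}} W13={{t5},{t1,t2},{t1,t5},{t1,t6},{t2,t5},{t5,t7},{t1,t2,t5},{t1,t2,t6}} W14={{t4,t7},{t3,t4,t7}} W15={{t3,t7},{t4,t7},{t3,t4,t7}} W23={{t1,t3},{t1,t3,t4}} W24={{t3,t4},{t1,t3,t4},{t3,t4,t7}} W25={{t3},{t1,t3},{t3,t4},{t3,t7},{t1,t3,t4},{t3,t4,t7}} W34={{t1,t4},{t1,t3,t4}} W35={{t1,t3},{t1,t4},{t1,t3,t4}} W45={{t4},{t1,t4},{t3,t4},{t4,t7},{t1,t3,t4},{t3,t4,t7}}
  W124={{t3,t4,t7}} W125={{t3,t7},{t3,t4,t7}} W145={{t4,t7},{t3,t4,t7}} W234={{t1,t3,t4}} W235={{t1,t3},{t1,t3,t4}} W245={{t3,t4},{t1,t3,t4},{t3,t4,t7}} W345={{t1,t4},{t1,t3,t4}}
  W1245={{t3,t4,t7}} W2345={{t1,t3,t4}}
C dims 5,10,7,2; δ0: rk_F7 4; δ1: rk_F7 5; δ2: rk_F7 2
Ȟ^0: (5−4)−0=1 ⇒ Z/7
Ȟ^1: (10−5)−4=1 ⇒ Z/7
Ȟ^2: (7−2)−5=0 ⇒ 0


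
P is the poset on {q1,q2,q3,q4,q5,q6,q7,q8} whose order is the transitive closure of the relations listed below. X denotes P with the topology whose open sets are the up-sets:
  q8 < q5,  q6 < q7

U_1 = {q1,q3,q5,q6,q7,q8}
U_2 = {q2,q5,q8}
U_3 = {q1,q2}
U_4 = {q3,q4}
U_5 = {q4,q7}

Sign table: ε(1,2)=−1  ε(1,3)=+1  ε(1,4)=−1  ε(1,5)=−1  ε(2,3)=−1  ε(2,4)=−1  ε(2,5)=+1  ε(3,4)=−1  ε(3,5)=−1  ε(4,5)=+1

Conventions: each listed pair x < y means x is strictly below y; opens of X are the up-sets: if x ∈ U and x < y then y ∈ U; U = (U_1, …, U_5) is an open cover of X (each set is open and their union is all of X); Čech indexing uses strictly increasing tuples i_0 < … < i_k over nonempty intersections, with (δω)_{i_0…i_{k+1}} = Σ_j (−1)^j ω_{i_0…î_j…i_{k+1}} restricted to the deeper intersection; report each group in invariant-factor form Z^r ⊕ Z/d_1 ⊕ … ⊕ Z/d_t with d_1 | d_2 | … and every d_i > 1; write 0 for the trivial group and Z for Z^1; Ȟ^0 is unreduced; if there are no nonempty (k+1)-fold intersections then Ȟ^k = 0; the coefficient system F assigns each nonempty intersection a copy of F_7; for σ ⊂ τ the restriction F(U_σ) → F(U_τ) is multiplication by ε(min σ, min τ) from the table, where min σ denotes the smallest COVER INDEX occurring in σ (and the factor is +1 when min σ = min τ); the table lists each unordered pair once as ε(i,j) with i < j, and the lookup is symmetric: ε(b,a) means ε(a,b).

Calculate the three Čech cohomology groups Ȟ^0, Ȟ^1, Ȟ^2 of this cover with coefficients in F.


cover nerve:
  U12={q5,q8} U13={q1} U14={q3} U15={q7} U23={q2} U45={q4}
C dims 5,6; δ0: rk_F7 4
Ȟ^0: (5−4)−0=1 ⇒ Z/7
Ȟ^1: (6−0)−4=2 ⇒ Z/7 ⊕ Z/7
Ȟ^2: (0−0)−0=0 ⇒ 0

Ȟ^0 = Z/7; Ȟ^1 = Z/7 ⊕ Z/7; Ȟ^2 = 0


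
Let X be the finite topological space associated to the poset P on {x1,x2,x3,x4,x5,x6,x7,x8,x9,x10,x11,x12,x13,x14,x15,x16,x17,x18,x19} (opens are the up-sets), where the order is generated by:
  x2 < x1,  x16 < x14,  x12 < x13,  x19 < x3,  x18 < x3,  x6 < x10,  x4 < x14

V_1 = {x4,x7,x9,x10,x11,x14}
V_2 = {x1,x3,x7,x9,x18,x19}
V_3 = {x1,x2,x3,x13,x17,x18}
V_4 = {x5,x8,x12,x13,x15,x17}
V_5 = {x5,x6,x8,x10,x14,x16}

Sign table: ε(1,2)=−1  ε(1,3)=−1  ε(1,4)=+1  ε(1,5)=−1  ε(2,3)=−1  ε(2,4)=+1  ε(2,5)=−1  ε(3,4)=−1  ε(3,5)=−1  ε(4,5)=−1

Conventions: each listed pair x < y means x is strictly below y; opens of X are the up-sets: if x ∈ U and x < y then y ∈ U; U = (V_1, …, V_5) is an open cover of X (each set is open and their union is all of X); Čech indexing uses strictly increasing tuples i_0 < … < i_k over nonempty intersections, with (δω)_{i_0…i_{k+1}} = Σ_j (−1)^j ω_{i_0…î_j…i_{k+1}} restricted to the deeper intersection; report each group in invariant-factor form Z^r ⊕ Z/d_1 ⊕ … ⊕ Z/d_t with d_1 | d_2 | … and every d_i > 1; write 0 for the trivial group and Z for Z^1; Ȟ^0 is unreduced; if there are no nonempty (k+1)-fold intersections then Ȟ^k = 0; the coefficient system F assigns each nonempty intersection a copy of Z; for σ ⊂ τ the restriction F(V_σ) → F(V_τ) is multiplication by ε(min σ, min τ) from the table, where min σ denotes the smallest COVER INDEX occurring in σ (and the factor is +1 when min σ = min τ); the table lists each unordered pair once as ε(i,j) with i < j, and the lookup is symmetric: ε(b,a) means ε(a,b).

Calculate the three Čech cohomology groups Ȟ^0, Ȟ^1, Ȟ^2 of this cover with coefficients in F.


Ȟ^0 ≅ 0, Ȟ^1 ≅ Z/2 and Ȟ^2 ≅ 0

nerve simplices:
  V12={x7,x9} V15={x10,x14} V23={x1,x3,x18} V34={x13,x17} V45={x5,x8}
C dims 5,5; δ0: rk 5, SNF 1^4·2
degree 0: 5−5−0 = 0 → Ȟ^0 ≅ 0
degree 1: 5−0−5 = 0 plus torsion [2] → Ȟ^1 ≅ Z/2
degree 2: 0−0−0 = 0 → Ȟ^2 ≅ 0


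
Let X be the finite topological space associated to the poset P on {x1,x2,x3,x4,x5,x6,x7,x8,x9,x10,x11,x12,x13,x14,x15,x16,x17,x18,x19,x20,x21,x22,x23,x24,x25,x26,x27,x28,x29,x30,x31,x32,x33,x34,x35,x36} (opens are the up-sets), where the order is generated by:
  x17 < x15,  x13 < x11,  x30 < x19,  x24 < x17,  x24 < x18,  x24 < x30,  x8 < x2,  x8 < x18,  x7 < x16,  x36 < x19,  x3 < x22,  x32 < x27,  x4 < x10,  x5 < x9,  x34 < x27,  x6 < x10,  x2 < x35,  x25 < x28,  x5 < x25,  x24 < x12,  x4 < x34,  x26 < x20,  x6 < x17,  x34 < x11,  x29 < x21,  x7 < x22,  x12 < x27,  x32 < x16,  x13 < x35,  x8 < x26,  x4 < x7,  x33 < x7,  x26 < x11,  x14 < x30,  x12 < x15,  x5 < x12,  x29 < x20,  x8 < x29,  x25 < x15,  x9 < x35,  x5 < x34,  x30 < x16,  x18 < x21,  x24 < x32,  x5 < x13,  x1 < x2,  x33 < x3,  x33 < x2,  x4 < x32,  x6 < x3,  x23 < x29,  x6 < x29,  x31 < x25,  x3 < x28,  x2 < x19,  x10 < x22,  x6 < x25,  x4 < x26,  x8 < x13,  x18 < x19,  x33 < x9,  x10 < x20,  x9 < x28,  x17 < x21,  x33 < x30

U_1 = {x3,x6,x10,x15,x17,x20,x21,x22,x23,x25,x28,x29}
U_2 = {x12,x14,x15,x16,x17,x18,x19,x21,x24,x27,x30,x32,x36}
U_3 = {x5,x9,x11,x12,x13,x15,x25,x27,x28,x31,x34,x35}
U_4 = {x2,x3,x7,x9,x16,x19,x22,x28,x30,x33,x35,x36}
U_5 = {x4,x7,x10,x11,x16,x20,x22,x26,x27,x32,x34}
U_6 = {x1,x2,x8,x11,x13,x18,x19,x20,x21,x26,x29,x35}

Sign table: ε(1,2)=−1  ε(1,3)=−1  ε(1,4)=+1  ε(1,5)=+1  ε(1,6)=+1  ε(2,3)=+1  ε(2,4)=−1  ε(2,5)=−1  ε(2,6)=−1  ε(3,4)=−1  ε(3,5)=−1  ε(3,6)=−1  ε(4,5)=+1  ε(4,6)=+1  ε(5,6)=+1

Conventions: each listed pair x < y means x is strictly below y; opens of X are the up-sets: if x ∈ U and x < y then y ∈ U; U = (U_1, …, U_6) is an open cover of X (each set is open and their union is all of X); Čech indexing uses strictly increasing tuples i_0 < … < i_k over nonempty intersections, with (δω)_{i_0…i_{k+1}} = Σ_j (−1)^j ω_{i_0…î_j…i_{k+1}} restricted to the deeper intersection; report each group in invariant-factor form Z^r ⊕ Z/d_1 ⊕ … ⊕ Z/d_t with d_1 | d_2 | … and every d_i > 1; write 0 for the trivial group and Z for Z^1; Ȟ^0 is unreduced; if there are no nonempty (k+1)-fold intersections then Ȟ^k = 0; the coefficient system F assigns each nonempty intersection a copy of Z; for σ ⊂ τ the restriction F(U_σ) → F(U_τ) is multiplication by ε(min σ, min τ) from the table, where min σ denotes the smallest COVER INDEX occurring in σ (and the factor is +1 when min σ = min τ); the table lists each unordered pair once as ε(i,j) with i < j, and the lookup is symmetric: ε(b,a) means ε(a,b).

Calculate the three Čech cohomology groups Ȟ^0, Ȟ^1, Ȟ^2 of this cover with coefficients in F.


Ȟ^0 ≅ Z, Ȟ^1 ≅ 0, Ȟ^2 ≅ Z/2

nonempty overlaps:
  U12={x15,x17,x21} U13={x15,x25,x28} U14={x3,x22,x28} U15={x10,x20,x22} U16={x20,x21,x29} U23={x12,x15,x27} U24={x16,x19,x30,x36} U25={x16,x27,x32} U26={x18,x19,x21} U34={x9,x28,x35} U35={x11,x27,x34} U36={x11,x13,x35} U45={x7,x16,x22} U46={x2,x19,x35} U56={x11,x20,x26}
  U123={x15} U126={x21} U134={x28} U145={x22} U156={x20} U235={x27} U245={x16} U246={x19} U346={x35} U356={x11}
C dims 6,15,10; δ0: rk 5, SNF 1^5; δ1: rk 10, SNF 1^9·2
degree 0: 6−5−0 = 1 → Ȟ^0 ≅ Z
degree 1: 15−10−5 = 0 → Ȟ^1 ≅ 0
degree 2: 10−0−10 = 0 plus torsion [2] → Ȟ^2 ≅ Z/2
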